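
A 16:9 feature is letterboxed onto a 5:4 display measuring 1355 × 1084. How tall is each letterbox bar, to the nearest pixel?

16:9 is wider than 5:4, so it spans the full width.
Content height = 1355 × 9/16 ≈ 762.19 px.
1084 − 762.19 = 321.81 px of bars (160.91 each).

161 px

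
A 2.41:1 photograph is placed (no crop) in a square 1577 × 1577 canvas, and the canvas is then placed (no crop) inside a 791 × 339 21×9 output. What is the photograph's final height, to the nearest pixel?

Inside the 1577×1577 canvas the photograph is width-limited at 1577.00 × 654.36.
The square canvas is height-limited in 791×339, giving 339.00 × 339.00; scale factor 0.2150.
So the photograph's height is 654.36 × 0.2150 ≈ 140.66.

141 px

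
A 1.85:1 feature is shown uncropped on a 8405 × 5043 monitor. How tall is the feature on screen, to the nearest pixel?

4543 px

1.85:1 (1.850) > 5:3 (1.667), so the feature fills the width.
Content height = 8405 / 1.850 ≈ 4543.24 px.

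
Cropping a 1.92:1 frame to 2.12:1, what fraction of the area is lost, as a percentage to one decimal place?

9.4%

2.12:1 is wider than 1.92:1, so the crop keeps the full width and trims the height.
(1.920)/(2.120) ≈ 0.906 of the area survives, leaving 9.43% discarded.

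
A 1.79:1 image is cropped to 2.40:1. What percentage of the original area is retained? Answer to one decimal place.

74.6%

2.40:1 is wider than 1.79:1, so the crop keeps the full width and trims the height.
Fraction kept = (1.790)/(2.400) ≈ 74.58%.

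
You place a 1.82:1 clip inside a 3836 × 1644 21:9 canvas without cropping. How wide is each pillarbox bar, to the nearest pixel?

422 px

1.82:1 (1.820) < 21:9 (2.333), so the clip fills the height.
The clip is 1644 × 1.820 ≈ 2992.08 px wide.
Black = 3836 − 2992.08 = 843.92 px, or 421.96 per bar.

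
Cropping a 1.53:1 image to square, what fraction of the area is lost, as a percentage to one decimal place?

34.6%

The height stays; only width is cut (since square is narrower than 1.53:1).
Area ratio = (1.000)/(1.530) = 65.36%; the remaining 34.64% is cropped out.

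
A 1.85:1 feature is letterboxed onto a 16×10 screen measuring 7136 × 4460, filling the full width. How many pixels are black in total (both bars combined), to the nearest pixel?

4300886 pixels

That makes the image 3857.2973 px tall (7136 / 1.850).
4460 − 3857.2973 = 602.7027 px of bars.
That's 602.7027 × 7136 ≈ 4300886 black pixels.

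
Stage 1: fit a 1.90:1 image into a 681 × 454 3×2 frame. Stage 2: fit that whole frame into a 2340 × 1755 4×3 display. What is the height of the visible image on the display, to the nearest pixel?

1.90:1 in 681×454: fills the width, so the image is 681.00 × 358.42.
The 3×2 canvas is width-limited in 2340×1755, giving 2340.00 × 1560.00; scale factor 3.4361.
The image scales with it: height 358.42 × 3.4361 ≈ 1231.58.

1232 px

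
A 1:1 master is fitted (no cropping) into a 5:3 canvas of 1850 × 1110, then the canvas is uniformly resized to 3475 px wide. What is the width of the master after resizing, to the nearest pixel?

2085 px

In the 1850×1110 frame the master fills the height: width = 1110 × 1/1 ≈ 1110.00 px.
Scaling 1850 → 3475 is ×1.8784, so the width becomes 1110.00 × 1.8784 ≈ 2085.00 px.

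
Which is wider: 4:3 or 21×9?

21×9

4:3 = 1.333 and 21×9 = 2.333; 2.333 > 1.333.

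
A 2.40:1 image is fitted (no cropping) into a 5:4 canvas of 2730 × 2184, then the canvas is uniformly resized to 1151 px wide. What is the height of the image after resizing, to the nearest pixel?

480 px

In the 2730×2184 frame the image fills the width: height = 2730 / 2.400 ≈ 1137.50 px.
Scaling 2730 → 1151 is ×0.4216, so the height becomes 1137.50 × 0.4216 ≈ 479.58 px.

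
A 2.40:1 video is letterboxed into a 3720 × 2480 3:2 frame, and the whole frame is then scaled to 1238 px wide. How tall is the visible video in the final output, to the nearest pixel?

516 px

In the 3720×2480 frame the video fills the width: height = 3720 / 2.400 ≈ 1550.00 px.
Resizing to 1238 px wide multiplies everything by 0.3328: 1550.00 → 515.83 px.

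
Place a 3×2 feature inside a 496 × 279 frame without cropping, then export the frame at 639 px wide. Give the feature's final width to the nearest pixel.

539 px

At 496×279 the feature is height-limited, so width = 279 × 3/2 ≈ 418.50 px.
The frame scales by 639/496 = 1.2883; 418.50 × 1.2883 ≈ 539.16 px.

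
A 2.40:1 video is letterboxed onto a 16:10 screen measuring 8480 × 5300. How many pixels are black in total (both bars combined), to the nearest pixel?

2.40:1 (2.400) > 16:10 (1.600), so the video fills the width.
Content height = 8480 / 2.400 ≈ 3533.3333 px.
Black = 5300 − 3533.3333 = 1766.6667 px.
Bar area = 1766.6667 × 8480 ≈ 14981333 px.

14981333 pixels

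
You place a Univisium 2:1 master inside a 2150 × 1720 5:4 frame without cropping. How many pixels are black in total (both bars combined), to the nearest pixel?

Univisium 2:1 (2.000) > 5:4 (1.250), so the master fills the width.
The master is 2150 × 1/2 ≈ 1075.0000 px tall.
Black = 1720 − 1075.0000 = 645.0000 px.
Bar area = 645.0000 × 2150 ≈ 1386750 px.

1386750 pixels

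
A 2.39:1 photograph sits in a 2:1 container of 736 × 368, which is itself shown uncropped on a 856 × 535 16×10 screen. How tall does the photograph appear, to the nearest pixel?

2.39:1 in 736×368: fills the width, so the photograph is 736.00 × 307.95.
Second fit — the 2:1 canvas into 856×535 spans the width: 856.00 × 428.00 (×1.1630 from 736×368).
The photograph scales with it: height 307.95 × 1.1630 ≈ 358.16.

358 px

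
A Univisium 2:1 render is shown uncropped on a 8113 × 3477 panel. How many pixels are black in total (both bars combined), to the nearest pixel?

Since 2.000 < 2.333, the render is height-limited.
That makes the image 6954.0000 px wide (3477 × 2/1).
8113 − 6954.0000 = 1159.0000 px of bars.
That's 1159.0000 × 3477 ≈ 4029843 black pixels.

4029843 pixels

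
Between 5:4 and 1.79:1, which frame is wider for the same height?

5:4 = 1.25 and 1.79; 1.79 > 1.25.

1.79:1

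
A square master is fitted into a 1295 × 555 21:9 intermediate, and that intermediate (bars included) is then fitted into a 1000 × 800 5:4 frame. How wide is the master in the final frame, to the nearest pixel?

square in 1295×555: fills the height, so the master is 555.00 × 555.00.
21:9 in 1000×800: fills the width, so the intermediate becomes 1000.00 × 428.57 — a scale of ×0.7722.
The master scales with it: width 555.00 × 0.7722 ≈ 428.57.

429 px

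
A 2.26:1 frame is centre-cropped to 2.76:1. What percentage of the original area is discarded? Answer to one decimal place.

18.1%

Going from 2.26:1 to 2.76:1 means cutting height while keeping width.
(2.260)/(2.760) ≈ 0.819 of the area survives, leaving 18.12% discarded.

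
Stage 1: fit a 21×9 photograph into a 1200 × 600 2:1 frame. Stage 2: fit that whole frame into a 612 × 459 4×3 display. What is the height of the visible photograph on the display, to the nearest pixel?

262 px

Inside the 1200×600 canvas the photograph is width-limited at 1200.00 × 514.29.
The 2:1 canvas is width-limited in 612×459, giving 612.00 × 306.00; scale factor 0.5100.
So the photograph's height is 514.29 × 0.5100 ≈ 262.29.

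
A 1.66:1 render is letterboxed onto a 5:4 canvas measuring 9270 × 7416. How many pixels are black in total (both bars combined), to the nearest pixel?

16979513 pixels

1.66:1 (1.660) > 5:4 (1.250), so the render fills the width.
That makes the image 5584.3373 px tall (9270 / 1.660).
Leftover height: 7416 − 5584.3373 = 1831.6627 px.
That's 1831.6627 × 9270 ≈ 16979513 black pixels.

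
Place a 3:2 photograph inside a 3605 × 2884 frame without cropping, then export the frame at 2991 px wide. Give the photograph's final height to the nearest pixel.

In the 3605×2884 frame the photograph fills the width: height = 3605 × 2/3 ≈ 2403.33 px.
Resizing to 2991 px wide multiplies everything by 0.8297: 2403.33 → 1994.00 px.

1994 px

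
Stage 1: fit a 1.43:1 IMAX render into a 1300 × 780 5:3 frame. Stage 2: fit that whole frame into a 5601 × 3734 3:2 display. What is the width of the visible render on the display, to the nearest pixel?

4806 px

Inside the 1300×780 canvas the render is height-limited at 1115.40 × 780.00.
Second fit — the 5:3 canvas into 5601×3734 spans the width: 5601.00 × 3360.60 (×4.3085 from 1300×780).
The render scales with it: width 1115.40 × 4.3085 ≈ 4805.66.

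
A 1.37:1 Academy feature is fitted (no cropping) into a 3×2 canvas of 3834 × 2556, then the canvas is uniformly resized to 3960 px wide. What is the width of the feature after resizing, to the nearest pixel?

At 3834×2556 the feature is height-limited, so width = 2556 × 1.370 ≈ 3501.72 px.
Resizing to 3960 px wide multiplies everything by 1.0329: 3501.72 → 3616.80 px.

3617 px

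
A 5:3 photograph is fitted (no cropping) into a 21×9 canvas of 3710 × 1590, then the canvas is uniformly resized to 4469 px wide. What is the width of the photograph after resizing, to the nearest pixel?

At 3710×1590 the photograph is height-limited, so width = 1590 × 5/3 ≈ 2650.00 px.
The frame scales by 4469/3710 = 1.2046; 2650.00 × 1.2046 ≈ 3192.14 px.

3192 px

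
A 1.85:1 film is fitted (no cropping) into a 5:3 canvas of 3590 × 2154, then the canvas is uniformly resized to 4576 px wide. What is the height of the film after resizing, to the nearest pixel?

2474 px

In the 3590×2154 frame the film fills the width: height = 3590 / 1.850 ≈ 1940.54 px.
The frame scales by 4576/3590 = 1.2747; 1940.54 × 1.2747 ≈ 2473.51 px.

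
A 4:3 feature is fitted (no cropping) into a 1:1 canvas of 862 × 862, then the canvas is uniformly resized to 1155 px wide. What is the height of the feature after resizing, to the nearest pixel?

866 px

In the 862×862 frame the feature fills the width: height = 862 × 3/4 ≈ 646.50 px.
Scaling 862 → 1155 is ×1.3399, so the height becomes 646.50 × 1.3399 ≈ 866.25 px.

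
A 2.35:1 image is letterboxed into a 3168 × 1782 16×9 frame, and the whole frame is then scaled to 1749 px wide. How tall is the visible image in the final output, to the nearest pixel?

At 3168×1782 the image is width-limited, so height = 3168 / 2.350 ≈ 1348.09 px.
Scaling 3168 → 1749 is ×0.5521, so the height becomes 1348.09 × 0.5521 ≈ 744.26 px.

744 px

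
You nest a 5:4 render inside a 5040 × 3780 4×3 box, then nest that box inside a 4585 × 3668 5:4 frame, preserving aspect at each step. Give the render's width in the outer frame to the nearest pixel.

4298 px

First fit — 5:4 into 5040×3780 spans the height: 4725.00 × 3780.00.
4×3 in 4585×3668: fills the width, so the intermediate becomes 4585.00 × 3438.75 — a scale of ×0.9097.
So the render's width is 4725.00 × 0.9097 ≈ 4298.44.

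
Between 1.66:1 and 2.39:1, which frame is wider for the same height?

1.66 and 2.39; 2.39 > 1.66.

2.39:1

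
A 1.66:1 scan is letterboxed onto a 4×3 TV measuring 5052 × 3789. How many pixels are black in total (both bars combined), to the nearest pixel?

1.66:1 is wider than 4×3, so it spans the full width.
Content height = 5052 / 1.660 ≈ 3043.3735 px.
3789 − 3043.3735 = 745.6265 px of bars.
Bar area = 745.6265 × 5052 ≈ 3766905 px.

3766905 pixels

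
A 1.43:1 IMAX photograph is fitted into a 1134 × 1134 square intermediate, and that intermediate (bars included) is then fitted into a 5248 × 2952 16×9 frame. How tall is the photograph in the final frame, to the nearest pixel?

Inside the 1134×1134 canvas the photograph is width-limited at 1134.00 × 793.01.
square in 5248×2952: fills the height, so the intermediate becomes 2952.00 × 2952.00 — a scale of ×2.6032.
The photograph scales with it: height 793.01 × 2.6032 ≈ 2064.34.

2064 px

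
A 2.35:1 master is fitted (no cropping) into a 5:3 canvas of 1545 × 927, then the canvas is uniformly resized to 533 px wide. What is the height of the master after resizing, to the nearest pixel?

227 px

Fitted into 1545×927, the master spans the width; its height is 1545 / 2.350 ≈ 657.45 px.
Resizing to 533 px wide multiplies everything by 0.3450: 657.45 → 226.81 px.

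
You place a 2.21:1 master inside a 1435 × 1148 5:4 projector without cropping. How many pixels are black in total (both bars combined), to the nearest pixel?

715604 pixels

Since 2.210 > 1.250, the master is width-limited.
That makes the image 649.3213 px tall (1435 / 2.210).
Black = 1148 − 649.3213 = 498.6787 px.
That's 498.6787 × 1435 ≈ 715604 black pixels.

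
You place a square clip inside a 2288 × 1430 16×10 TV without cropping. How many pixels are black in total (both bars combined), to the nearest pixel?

1226940 pixels

square (1.000) < 16×10 (1.600), so the clip fills the height.
The clip is 1430 × 1/1 ≈ 1430.0000 px wide.
Leftover width: 2288 − 1430.0000 = 858.0000 px.
Across the 1430-px span: 858.0000 × 1430 ≈ 1226940 px.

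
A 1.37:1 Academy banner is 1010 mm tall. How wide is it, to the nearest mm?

1384 mm

Width = 1010 × 1.370 = 1383.70.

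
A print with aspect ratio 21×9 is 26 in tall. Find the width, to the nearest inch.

61 in

26 × 21/9 = 60.67.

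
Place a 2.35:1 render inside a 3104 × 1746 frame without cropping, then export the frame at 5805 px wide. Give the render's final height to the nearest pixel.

At 3104×1746 the render is width-limited, so height = 3104 / 2.350 ≈ 1320.85 px.
Resizing to 5805 px wide multiplies everything by 1.8702: 1320.85 → 2470.21 px.

2470 px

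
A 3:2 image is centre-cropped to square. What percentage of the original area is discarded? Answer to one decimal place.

33.3%

square is narrower than 3:2, so the crop keeps the full height and trims the width.
Area ratio = (1.000)/(1.500) = 66.67%; the remaining 33.33% is cropped out.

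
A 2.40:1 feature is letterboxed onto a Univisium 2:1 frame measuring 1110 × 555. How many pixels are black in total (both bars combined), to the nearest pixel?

102675 pixels

2.40:1 is wider than Univisium 2:1, so it spans the full width.
That makes the image 462.5000 px tall (1110 / 2.400).
555 − 462.5000 = 92.5000 px of bars.
Bar area = 92.5000 × 1110 ≈ 102675 px.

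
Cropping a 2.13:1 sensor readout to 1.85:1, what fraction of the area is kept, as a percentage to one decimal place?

Going from 2.13:1 to 1.85:1 means cutting width while keeping height.
Fraction kept = (1.850)/(2.130) ≈ 86.85%.

86.9%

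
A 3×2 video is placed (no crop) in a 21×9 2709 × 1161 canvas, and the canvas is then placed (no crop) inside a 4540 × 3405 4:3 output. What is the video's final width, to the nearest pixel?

Inside the 2709×1161 canvas the video is height-limited at 1741.50 × 1161.00.
21×9 in 4540×3405: fills the width, so the intermediate becomes 4540.00 × 1945.71 — a scale of ×1.6759.
So the video's width is 1741.50 × 1.6759 ≈ 2918.57.

2919 px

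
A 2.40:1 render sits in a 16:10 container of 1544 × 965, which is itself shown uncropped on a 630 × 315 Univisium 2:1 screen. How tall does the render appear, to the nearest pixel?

210 px

2.40:1 in 1544×965: fills the width, so the render is 1544.00 × 643.33.
16:10 in 630×315: fills the height, so the intermediate becomes 504.00 × 315.00 — a scale of ×0.3264.
So the render's height is 643.33 × 0.3264 ≈ 210.00.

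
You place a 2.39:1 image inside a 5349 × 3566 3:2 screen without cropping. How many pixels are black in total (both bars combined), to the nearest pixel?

7103069 pixels

2.39:1 (2.390) > 3:2 (1.500), so the image fills the width.
The image is 5349 / 2.390 ≈ 2238.0753 px tall.
3566 − 2238.0753 = 1327.9247 px of bars.
Across the 5349-px span: 1327.9247 × 5349 ≈ 7103069 px.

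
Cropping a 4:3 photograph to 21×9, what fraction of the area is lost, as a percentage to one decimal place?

42.9%

21×9 is wider than 4:3, so the crop keeps the full width and trims the height.
Fraction kept = (1.333)/(2.333) ≈ 57.14%, so 42.86% is lost.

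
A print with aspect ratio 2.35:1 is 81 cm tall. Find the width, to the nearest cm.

190 cm

At 2.35:1, 81 × 2.350 ≈ 190.35.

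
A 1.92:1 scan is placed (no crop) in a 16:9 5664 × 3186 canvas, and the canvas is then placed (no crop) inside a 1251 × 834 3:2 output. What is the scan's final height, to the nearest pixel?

652 px

Inside the 5664×3186 canvas the scan is width-limited at 5664.00 × 2950.00.
The 16:9 canvas is width-limited in 1251×834, giving 1251.00 × 703.69; scale factor 0.2209.
The scan scales with it: height 2950.00 × 0.2209 ≈ 651.56.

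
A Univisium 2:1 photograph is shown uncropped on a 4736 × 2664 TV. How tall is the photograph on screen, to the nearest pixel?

Since 2.000 > 1.778, the photograph is width-limited.
The photograph is 4736 × 1/2 ≈ 2368.00 px tall.

2368 px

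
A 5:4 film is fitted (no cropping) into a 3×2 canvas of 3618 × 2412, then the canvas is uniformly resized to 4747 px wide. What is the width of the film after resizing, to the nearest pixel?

Fitted into 3618×2412, the film spans the height; its width is 2412 × 5/4 ≈ 3015.00 px.
Scaling 3618 → 4747 is ×1.3121, so the width becomes 3015.00 × 1.3121 ≈ 3955.83 px.

3956 px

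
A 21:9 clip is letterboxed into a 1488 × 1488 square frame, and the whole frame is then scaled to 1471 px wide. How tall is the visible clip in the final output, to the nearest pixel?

630 px

At 1488×1488 the clip is width-limited, so height = 1488 × 9/21 ≈ 637.71 px.
Scaling 1488 → 1471 is ×0.9886, so the height becomes 637.71 × 0.9886 ≈ 630.43 px.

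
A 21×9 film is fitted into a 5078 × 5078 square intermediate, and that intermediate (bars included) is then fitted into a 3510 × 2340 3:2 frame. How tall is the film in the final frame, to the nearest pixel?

1003 px

21×9 in 5078×5078: fills the width, so the film is 5078.00 × 2176.29.
square in 3510×2340: fills the height, so the intermediate becomes 2340.00 × 2340.00 — a scale of ×0.4608.
The film scales with it: height 2176.29 × 0.4608 ≈ 1002.86.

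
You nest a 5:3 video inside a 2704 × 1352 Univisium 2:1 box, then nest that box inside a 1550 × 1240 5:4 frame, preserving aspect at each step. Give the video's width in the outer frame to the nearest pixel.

1292 px

5:3 in 2704×1352: fills the height, so the video is 2253.33 × 1352.00.
The Univisium 2:1 canvas is width-limited in 1550×1240, giving 1550.00 × 775.00; scale factor 0.5732.
So the video's width is 2253.33 × 0.5732 ≈ 1291.67.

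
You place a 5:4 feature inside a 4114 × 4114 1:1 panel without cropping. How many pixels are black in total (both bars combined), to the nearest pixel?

Since 1.250 > 1.000, the feature is width-limited.
The feature is 4114 × 4/5 ≈ 3291.2000 px tall.
4114 − 3291.2000 = 822.8000 px of bars.
Bar area = 822.8000 × 4114 ≈ 3384999 px.

3384999 pixels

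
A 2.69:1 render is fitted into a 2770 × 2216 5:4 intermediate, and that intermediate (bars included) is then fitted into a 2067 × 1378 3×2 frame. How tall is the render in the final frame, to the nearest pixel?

640 px

Inside the 2770×2216 canvas the render is width-limited at 2770.00 × 1029.74.
The 5:4 canvas is height-limited in 2067×1378, giving 1722.50 × 1378.00; scale factor 0.6218.
So the render's height is 1029.74 × 0.6218 ≈ 640.33.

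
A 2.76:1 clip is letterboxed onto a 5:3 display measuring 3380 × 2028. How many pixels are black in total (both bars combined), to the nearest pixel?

2715365 pixels

2.76:1 (2.760) > 5:3 (1.667), so the clip fills the width.
The clip is 3380 / 2.760 ≈ 1224.6377 px tall.
2028 − 1224.6377 = 803.3623 px of bars.
That's 803.3623 × 3380 ≈ 2715365 black pixels.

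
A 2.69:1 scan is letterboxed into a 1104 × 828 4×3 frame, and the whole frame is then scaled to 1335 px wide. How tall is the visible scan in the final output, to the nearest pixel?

496 px

In the 1104×828 frame the scan fills the width: height = 1104 / 2.690 ≈ 410.41 px.
Resizing to 1335 px wide multiplies everything by 1.2092: 410.41 → 496.28 px.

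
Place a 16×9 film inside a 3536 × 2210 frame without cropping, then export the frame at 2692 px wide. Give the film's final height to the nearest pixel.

1514 px

Fitted into 3536×2210, the film spans the width; its height is 3536 × 9/16 ≈ 1989.00 px.
The frame scales by 2692/3536 = 0.7613; 1989.00 × 0.7613 ≈ 1514.25 px.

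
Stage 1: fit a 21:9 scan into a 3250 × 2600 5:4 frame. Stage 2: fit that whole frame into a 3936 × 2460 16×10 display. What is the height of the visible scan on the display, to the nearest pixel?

21:9 in 3250×2600: fills the width, so the scan is 3250.00 × 1392.86.
The 5:4 canvas is height-limited in 3936×2460, giving 3075.00 × 2460.00; scale factor 0.9462.
So the scan's height is 1392.86 × 0.9462 ≈ 1317.86.

1318 px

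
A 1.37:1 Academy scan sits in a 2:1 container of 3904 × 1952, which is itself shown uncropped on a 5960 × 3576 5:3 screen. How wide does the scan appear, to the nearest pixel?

4083 px

First fit — 1.37:1 Academy into 3904×1952 spans the height: 2674.24 × 1952.00.
The 2:1 canvas is width-limited in 5960×3576, giving 5960.00 × 2980.00; scale factor 1.5266.
Applying the same ×1.5266: 2674.24 → 4082.60.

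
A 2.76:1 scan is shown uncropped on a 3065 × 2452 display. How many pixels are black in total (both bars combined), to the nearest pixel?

Since 2.760 > 1.250, the scan is width-limited.
Content height = 3065 / 2.760 ≈ 1110.5072 px.
Black = 2452 − 1110.5072 = 1341.4928 px.
That's 1341.4928 × 3065 ≈ 4111675 black pixels.

4111675 pixels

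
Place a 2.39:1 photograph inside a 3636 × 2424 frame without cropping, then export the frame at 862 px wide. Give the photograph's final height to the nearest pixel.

361 px

At 3636×2424 the photograph is width-limited, so height = 3636 / 2.390 ≈ 1521.34 px.
The frame scales by 862/3636 = 0.2371; 1521.34 × 0.2371 ≈ 360.67 px.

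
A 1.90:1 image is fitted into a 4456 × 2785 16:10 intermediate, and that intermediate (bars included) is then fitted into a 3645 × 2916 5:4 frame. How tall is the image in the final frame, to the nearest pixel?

1918 px

First fit — 1.90:1 into 4456×2785 spans the width: 4456.00 × 2345.26.
16:10 in 3645×2916: fills the width, so the intermediate becomes 3645.00 × 2278.12 — a scale of ×0.8180.
The image scales with it: height 2345.26 × 0.8180 ≈ 1918.42.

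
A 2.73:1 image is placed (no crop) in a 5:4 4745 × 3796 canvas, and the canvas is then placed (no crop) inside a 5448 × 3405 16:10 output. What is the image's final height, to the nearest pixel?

1559 px

2.73:1 in 4745×3796: fills the width, so the image is 4745.00 × 1738.10.
The 5:4 canvas is height-limited in 5448×3405, giving 4256.25 × 3405.00; scale factor 0.8970.
The image scales with it: height 1738.10 × 0.8970 ≈ 1559.07.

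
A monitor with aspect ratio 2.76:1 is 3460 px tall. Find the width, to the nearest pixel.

9550 px

3460 × 2.760 = 9549.60.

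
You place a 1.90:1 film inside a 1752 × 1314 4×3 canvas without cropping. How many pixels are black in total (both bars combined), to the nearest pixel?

1.90:1 (1.900) > 4×3 (1.333), so the film fills the width.
Content height = 1752 / 1.900 ≈ 922.1053 px.
Black = 1314 − 922.1053 = 391.8947 px.
That's 391.8947 × 1752 ≈ 686600 black pixels.

686600 pixels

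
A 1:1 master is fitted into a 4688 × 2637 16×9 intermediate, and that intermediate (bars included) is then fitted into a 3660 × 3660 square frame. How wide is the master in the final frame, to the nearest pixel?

2059 px

Inside the 4688×2637 canvas the master is height-limited at 2637.00 × 2637.00.
The 16×9 canvas is width-limited in 3660×3660, giving 3660.00 × 2058.75; scale factor 0.7807.
So the master's width is 2637.00 × 0.7807 ≈ 2058.75.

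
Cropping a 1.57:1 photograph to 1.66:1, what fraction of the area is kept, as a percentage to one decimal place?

94.6%

1.66:1 is wider than 1.57:1, so the crop keeps the full width and trims the height.
Fraction kept = (1.570)/(1.660) ≈ 94.58%.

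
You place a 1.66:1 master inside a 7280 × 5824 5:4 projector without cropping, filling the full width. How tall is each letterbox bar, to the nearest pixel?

719 px

The master is 7280 / 1.660 ≈ 4385.54 px tall.
Black = 5824 − 4385.54 = 1438.46 px, or 719.23 per bar.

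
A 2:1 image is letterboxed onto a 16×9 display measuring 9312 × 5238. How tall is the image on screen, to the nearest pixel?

Since 2.000 > 1.778, the image is width-limited.
The image is 9312 × 1/2 ≈ 4656.00 px tall.

4656 px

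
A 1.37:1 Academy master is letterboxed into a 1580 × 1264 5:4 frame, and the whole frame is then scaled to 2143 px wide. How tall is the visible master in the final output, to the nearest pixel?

Fitted into 1580×1264, the master spans the width; its height is 1580 / 1.370 ≈ 1153.28 px.
The frame scales by 2143/1580 = 1.3563; 1153.28 × 1.3563 ≈ 1564.23 px.

1564 px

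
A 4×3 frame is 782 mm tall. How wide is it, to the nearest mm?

782·4/3 = 1042.67.

1043 mm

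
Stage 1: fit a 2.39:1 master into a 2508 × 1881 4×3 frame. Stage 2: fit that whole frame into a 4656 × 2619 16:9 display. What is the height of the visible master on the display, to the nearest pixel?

2.39:1 in 2508×1881: fills the width, so the master is 2508.00 × 1049.37.
The 4×3 canvas is height-limited in 4656×2619, giving 3492.00 × 2619.00; scale factor 1.3923.
The master scales with it: height 1049.37 × 1.3923 ≈ 1461.09.

1461 px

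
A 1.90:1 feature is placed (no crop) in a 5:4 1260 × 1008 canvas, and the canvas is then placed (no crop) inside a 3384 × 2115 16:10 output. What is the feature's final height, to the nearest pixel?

1.90:1 in 1260×1008: fills the width, so the feature is 1260.00 × 663.16.
The 5:4 canvas is height-limited in 3384×2115, giving 2643.75 × 2115.00; scale factor 2.0982.
The feature scales with it: height 663.16 × 2.0982 ≈ 1391.45.

1391 px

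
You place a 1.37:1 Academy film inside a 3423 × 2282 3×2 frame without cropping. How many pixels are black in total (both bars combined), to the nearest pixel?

676978 pixels

1.37:1 Academy is narrower than 3×2, so it spans the full height.
The film is 2282 × 1.370 ≈ 3126.3400 px wide.
Black = 3423 − 3126.3400 = 296.6600 px.
That's 296.6600 × 2282 ≈ 676978 black pixels.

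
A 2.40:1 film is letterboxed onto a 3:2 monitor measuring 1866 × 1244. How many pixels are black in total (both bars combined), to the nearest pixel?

870489 pixels

2.40:1 (2.400) > 3:2 (1.500), so the film fills the width.
Content height = 1866 / 2.400 ≈ 777.5000 px.
1244 − 777.5000 = 466.5000 px of bars.
Bar area = 466.5000 × 1866 ≈ 870489 px.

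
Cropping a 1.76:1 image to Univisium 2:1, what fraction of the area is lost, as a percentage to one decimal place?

Going from 1.76:1 to Univisium 2:1 means cutting height while keeping width.
Area ratio = (1.760)/(2.000) = 88.00%; the remaining 12.00% is cropped out.

12.0%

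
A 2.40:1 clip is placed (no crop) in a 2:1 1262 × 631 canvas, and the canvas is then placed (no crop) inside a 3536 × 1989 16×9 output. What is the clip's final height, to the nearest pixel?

1473 px

2.40:1 in 1262×631: fills the width, so the clip is 1262.00 × 525.83.
Second fit — the 2:1 canvas into 3536×1989 spans the width: 3536.00 × 1768.00 (×2.8019 from 1262×631).
So the clip's height is 525.83 × 2.8019 ≈ 1473.33.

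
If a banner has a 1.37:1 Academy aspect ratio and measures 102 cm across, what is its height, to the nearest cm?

102 / 1.370 = 74.45.

74 cm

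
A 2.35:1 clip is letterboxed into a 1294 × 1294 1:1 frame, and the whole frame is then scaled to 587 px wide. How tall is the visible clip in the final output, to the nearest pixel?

250 px

In the 1294×1294 frame the clip fills the width: height = 1294 / 2.350 ≈ 550.64 px.
The frame scales by 587/1294 = 0.4536; 550.64 × 0.4536 ≈ 249.79 px.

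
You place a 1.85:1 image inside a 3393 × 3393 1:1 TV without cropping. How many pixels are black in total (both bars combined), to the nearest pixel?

5289504 pixels

1.85:1 is wider than 1:1, so it spans the full width.
The image is 3393 / 1.850 ≈ 1834.0541 px tall.
3393 − 1834.0541 = 1558.9459 px of bars.
Bar area = 1558.9459 × 3393 ≈ 5289504 px.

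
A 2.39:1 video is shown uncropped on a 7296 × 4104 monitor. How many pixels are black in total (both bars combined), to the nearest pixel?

7670141 pixels

2.39:1 is wider than 16×9, so it spans the full width.
Content height = 7296 / 2.390 ≈ 3052.7197 px.
4104 − 3052.7197 = 1051.2803 px of bars.
Bar area = 1051.2803 × 7296 ≈ 7670141 px.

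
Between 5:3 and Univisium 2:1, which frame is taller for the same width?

5:3

5:3 = 1.667 and Univisium 2:1 = 2; 2 > 1.667. The smaller width-to-height ratio is the taller frame.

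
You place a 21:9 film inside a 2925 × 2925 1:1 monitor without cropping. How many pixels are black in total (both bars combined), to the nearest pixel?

4888929 pixels

Since 2.333 > 1.000, the film is width-limited.
Content height = 2925 × 9/21 ≈ 1253.5714 px.
2925 − 1253.5714 = 1671.4286 px of bars.
Bar area = 1671.4286 × 2925 ≈ 4888929 px.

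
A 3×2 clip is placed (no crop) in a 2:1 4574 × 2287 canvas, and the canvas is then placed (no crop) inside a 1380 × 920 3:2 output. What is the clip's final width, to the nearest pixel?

Inside the 4574×2287 canvas the clip is height-limited at 3430.50 × 2287.00.
The 2:1 canvas is width-limited in 1380×920, giving 1380.00 × 690.00; scale factor 0.3017.
So the clip's width is 3430.50 × 0.3017 ≈ 1035.00.

1035 px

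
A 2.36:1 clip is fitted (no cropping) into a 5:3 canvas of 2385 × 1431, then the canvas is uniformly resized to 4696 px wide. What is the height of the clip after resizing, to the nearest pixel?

1990 px

At 2385×1431 the clip is width-limited, so height = 2385 / 2.360 ≈ 1010.59 px.
Scaling 2385 → 4696 is ×1.9690, so the height becomes 1010.59 × 1.9690 ≈ 1989.83 px.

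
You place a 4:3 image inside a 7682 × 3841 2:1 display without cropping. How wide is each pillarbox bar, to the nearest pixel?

4:3 (1.333) < 2:1 (2.000), so the image fills the height.
The image is 3841 × 4/3 ≈ 5121.33 px wide.
Black = 7682 − 5121.33 = 2560.67 px, or 1280.33 per bar.

1280 px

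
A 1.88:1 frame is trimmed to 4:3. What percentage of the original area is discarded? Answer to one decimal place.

29.1%

4:3 is narrower than 1.88:1, so the crop keeps the full height and trims the width.
Area ratio = (1.333)/(1.880) = 70.92%; the remaining 29.08% is cropped out.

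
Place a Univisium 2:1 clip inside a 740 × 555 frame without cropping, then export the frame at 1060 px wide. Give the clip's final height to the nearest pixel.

At 740×555 the clip is width-limited, so height = 740 × 1/2 ≈ 370.00 px.
The frame scales by 1060/740 = 1.4324; 370.00 × 1.4324 ≈ 530.00 px.

530 px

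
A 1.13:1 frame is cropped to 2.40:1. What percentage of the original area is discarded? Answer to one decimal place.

2.40:1 is wider than 1.13:1, so the crop keeps the full width and trims the height.
(1.130)/(2.400) ≈ 0.471 of the area survives, leaving 52.92% discarded.

52.9%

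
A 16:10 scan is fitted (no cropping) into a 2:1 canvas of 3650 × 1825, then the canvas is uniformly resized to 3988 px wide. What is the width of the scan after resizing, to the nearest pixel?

3190 px

In the 3650×1825 frame the scan fills the height: width = 1825 × 16/10 ≈ 2920.00 px.
Scaling 3650 → 3988 is ×1.0926, so the width becomes 2920.00 × 1.0926 ≈ 3190.40 px.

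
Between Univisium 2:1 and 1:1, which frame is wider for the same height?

Univisium 2:1 = 2 and 1; 2 > 1.

Univisium 2:1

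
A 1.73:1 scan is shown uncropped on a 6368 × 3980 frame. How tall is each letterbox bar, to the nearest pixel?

150 px

Since 1.730 > 1.600, the scan is width-limited.
Content height = 6368 / 1.730 ≈ 3680.92 px.
3980 − 3680.92 = 299.08 px of bars (149.54 each).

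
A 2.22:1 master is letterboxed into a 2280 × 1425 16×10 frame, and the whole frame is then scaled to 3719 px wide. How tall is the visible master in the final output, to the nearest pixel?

1675 px

Fitted into 2280×1425, the master spans the width; its height is 2280 / 2.220 ≈ 1027.03 px.
The frame scales by 3719/2280 = 1.6311; 1027.03 × 1.6311 ≈ 1675.23 px.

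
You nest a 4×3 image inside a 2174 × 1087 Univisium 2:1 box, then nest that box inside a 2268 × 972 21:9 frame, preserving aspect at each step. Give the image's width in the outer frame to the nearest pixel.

Inside the 2174×1087 canvas the image is height-limited at 1449.33 × 1087.00.
Univisium 2:1 in 2268×972: fills the height, so the intermediate becomes 1944.00 × 972.00 — a scale of ×0.8942.
The image scales with it: width 1449.33 × 0.8942 ≈ 1296.00.

1296 px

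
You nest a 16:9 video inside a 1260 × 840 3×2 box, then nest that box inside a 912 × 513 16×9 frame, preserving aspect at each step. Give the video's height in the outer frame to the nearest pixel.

16:9 in 1260×840: fills the width, so the video is 1260.00 × 708.75.
The 3×2 canvas is height-limited in 912×513, giving 769.50 × 513.00; scale factor 0.6107.
So the video's height is 708.75 × 0.6107 ≈ 432.84.

433 px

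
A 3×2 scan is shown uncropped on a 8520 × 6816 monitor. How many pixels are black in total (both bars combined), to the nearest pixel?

Since 1.500 > 1.250, the scan is width-limited.
Content height = 8520 × 2/3 ≈ 5680.0000 px.
6816 − 5680.0000 = 1136.0000 px of bars.
Bar area = 1136.0000 × 8520 ≈ 9678720 px.

9678720 pixels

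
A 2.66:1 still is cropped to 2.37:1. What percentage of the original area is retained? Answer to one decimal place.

89.1%

Going from 2.66:1 to 2.37:1 means cutting width while keeping height.
(2.370)/(2.660) ≈ 0.891 of the area survives.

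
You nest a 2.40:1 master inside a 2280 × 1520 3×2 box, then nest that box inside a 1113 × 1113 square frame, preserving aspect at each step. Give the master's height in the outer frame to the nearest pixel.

2.40:1 in 2280×1520: fills the width, so the master is 2280.00 × 950.00.
3×2 in 1113×1113: fills the width, so the intermediate becomes 1113.00 × 742.00 — a scale of ×0.4882.
The master scales with it: height 950.00 × 0.4882 ≈ 463.75.

464 px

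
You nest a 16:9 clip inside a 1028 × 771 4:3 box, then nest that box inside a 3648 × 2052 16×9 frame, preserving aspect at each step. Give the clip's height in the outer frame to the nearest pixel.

First fit — 16:9 into 1028×771 spans the width: 1028.00 × 578.25.
The 4:3 canvas is height-limited in 3648×2052, giving 2736.00 × 2052.00; scale factor 2.6615.
So the clip's height is 578.25 × 2.6615 ≈ 1539.00.

1539 px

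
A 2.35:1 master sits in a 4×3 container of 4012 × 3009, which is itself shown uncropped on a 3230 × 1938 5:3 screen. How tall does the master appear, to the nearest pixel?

1100 px

First fit — 2.35:1 into 4012×3009 spans the width: 4012.00 × 1707.23.
4×3 in 3230×1938: fills the height, so the intermediate becomes 2584.00 × 1938.00 — a scale of ×0.6441.
Applying the same ×0.6441: 1707.23 → 1099.57.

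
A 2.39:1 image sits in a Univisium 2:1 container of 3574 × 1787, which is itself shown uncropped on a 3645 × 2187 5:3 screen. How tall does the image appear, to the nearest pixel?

2.39:1 in 3574×1787: fills the width, so the image is 3574.00 × 1495.40.
The Univisium 2:1 canvas is width-limited in 3645×2187, giving 3645.00 × 1822.50; scale factor 1.0199.
Applying the same ×1.0199: 1495.40 → 1525.10.

1525 px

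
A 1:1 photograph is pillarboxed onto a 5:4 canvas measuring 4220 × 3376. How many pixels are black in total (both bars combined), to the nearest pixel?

2849344 pixels

1:1 is narrower than 5:4, so it spans the full height.
That makes the image 3376.0000 px wide (3376 × 1/1).
4220 − 3376.0000 = 844.0000 px of bars.
That's 844.0000 × 3376 ≈ 2849344 black pixels.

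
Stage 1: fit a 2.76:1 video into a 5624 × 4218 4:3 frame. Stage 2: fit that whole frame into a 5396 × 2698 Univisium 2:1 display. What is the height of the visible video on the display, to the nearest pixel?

1303 px

Inside the 5624×4218 canvas the video is width-limited at 5624.00 × 2037.68.
4:3 in 5396×2698: fills the height, so the intermediate becomes 3597.33 × 2698.00 — a scale of ×0.6396.
Applying the same ×0.6396: 2037.68 → 1303.38.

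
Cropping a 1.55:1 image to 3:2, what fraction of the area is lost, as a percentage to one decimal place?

3.2%

Going from 1.55:1 to 3:2 means cutting width while keeping height.
Fraction kept = (1.500)/(1.550) ≈ 96.77%, so 3.23% is lost.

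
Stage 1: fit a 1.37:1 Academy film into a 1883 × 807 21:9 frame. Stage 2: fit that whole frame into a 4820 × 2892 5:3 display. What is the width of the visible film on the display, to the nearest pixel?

1.37:1 Academy in 1883×807: fills the height, so the film is 1105.59 × 807.00.
Second fit — the 21:9 canvas into 4820×2892 spans the width: 4820.00 × 2065.71 (×2.5597 from 1883×807).
So the film's width is 1105.59 × 2.5597 ≈ 2830.03.

2830 px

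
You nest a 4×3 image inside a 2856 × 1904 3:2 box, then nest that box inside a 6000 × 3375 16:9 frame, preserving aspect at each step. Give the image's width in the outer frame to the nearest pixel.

First fit — 4×3 into 2856×1904 spans the height: 2538.67 × 1904.00.
Second fit — the 3:2 canvas into 6000×3375 spans the height: 5062.50 × 3375.00 (×1.7726 from 2856×1904).
So the image's width is 2538.67 × 1.7726 ≈ 4500.00.

4500 px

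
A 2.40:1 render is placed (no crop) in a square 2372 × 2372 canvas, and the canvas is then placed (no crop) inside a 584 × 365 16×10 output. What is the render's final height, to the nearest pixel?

152 px

First fit — 2.40:1 into 2372×2372 spans the width: 2372.00 × 988.33.
The square canvas is height-limited in 584×365, giving 365.00 × 365.00; scale factor 0.1539.
The render scales with it: height 988.33 × 0.1539 ≈ 152.08.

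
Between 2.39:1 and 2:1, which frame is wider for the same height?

2.39 and 2; 2.39 > 2.

2.39:1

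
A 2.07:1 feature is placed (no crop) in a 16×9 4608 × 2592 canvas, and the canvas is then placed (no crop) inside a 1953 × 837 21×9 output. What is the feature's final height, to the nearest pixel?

719 px

First fit — 2.07:1 into 4608×2592 spans the width: 4608.00 × 2226.09.
Second fit — the 16×9 canvas into 1953×837 spans the height: 1488.00 × 837.00 (×0.3229 from 4608×2592).
Applying the same ×0.3229: 2226.09 → 718.84.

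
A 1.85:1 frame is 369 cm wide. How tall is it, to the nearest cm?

199 cm

Height = 369 / 1.850 = 199.46.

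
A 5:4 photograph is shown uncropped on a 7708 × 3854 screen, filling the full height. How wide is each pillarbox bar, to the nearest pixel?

Content width = 3854 × 5/4 ≈ 4817.50 px.
Leftover width: 7708 − 4817.50 = 2890.50 px → 1445.25 each side.

1445 px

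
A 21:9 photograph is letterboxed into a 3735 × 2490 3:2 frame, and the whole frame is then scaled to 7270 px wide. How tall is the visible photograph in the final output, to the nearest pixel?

Fitted into 3735×2490, the photograph spans the width; its height is 3735 × 9/21 ≈ 1600.71 px.
The frame scales by 7270/3735 = 1.9465; 1600.71 × 1.9465 ≈ 3115.71 px.

3116 px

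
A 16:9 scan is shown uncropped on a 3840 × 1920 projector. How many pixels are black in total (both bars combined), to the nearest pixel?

16:9 is narrower than 2:1, so it spans the full height.
That makes the image 3413.3333 px wide (1920 × 16/9).
Black = 3840 − 3413.3333 = 426.6667 px.
Bar area = 426.6667 × 1920 ≈ 819200 px.

819200 pixels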